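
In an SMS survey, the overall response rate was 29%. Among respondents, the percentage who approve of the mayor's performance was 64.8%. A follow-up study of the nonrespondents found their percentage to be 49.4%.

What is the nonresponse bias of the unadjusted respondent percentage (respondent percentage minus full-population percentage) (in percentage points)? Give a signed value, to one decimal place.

+10.9 percentage points

Nonresponse fraction = 1 − 0.29 = 0.71.
Bias = (nonresponse fraction) × (respondent percentage − nonrespondent percentage)
     = 0.71 × (64.8 − 49.4) = 0.71 × 15.4 = 10.934.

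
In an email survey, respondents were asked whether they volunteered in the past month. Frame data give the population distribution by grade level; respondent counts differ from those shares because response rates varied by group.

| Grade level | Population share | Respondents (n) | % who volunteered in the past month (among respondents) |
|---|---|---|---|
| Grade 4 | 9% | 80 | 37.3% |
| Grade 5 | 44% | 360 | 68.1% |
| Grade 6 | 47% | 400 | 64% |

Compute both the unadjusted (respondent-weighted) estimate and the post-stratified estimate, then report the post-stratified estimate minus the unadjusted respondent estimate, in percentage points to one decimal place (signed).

+0.2 percentage points

Unadjusted (pooled respondent) estimate weights by respondent counts:
  (80/840)×37.3 + (360/840)×68.1 + (400/840)×64 = 63.2143%
Post-stratifying to population shares instead:
  0.09×37.3 + 0.44×68.1 + 0.47×64 = 63.401%
Difference = 63.401 − 63.2143 = 0.1867 pp.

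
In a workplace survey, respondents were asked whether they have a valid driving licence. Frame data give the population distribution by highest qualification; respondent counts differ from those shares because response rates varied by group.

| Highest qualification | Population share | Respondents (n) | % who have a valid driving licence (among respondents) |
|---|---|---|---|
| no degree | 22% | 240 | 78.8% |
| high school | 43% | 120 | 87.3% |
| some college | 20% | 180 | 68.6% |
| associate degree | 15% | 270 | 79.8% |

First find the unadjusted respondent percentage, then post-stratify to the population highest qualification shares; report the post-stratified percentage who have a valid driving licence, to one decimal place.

Unadjusted (pooled respondent) estimate weights by respondent counts:
  (240/810)×78.8 + (120/810)×87.3 + (180/810)×68.6 + (270/810)×79.8 = 78.1259%
Post-stratified estimate weights by population shares:
  0.22×78.8 + 0.43×87.3 + 0.2×68.6 + 0.15×79.8 = 80.565%

80.6%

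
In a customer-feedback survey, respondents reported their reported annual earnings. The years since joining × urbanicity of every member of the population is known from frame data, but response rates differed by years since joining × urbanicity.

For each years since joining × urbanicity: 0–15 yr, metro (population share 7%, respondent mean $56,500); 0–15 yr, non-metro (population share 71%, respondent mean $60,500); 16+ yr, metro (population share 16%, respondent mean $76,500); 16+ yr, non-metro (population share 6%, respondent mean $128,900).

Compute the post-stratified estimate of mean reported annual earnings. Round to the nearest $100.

$66,900

Weight each group's respondent value by its population share:
  0–15 yr, metro: 0.07 × 56,500 = 3955
  0–15 yr, non-metro: 0.71 × 60,500 = 42,955
  16+ yr, metro: 0.16 × 76,500 = 12,240
  16+ yr, non-metro: 0.06 × 128,900 = 7734
Post-stratified estimate = 66,884 → $66,900.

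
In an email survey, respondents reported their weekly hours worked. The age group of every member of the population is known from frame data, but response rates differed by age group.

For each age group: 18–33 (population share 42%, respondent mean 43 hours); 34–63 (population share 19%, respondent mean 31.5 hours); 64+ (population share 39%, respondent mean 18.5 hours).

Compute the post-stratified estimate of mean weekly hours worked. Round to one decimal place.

Post-stratification weights by population share, not respondent share:
  18–33: 0.42 × 43 = 18.06
  34–63: 0.19 × 31.5 = 5.985
  64+: 0.39 × 18.5 = 7.215
Post-stratified estimate = 31.26 → 31.3.

31.3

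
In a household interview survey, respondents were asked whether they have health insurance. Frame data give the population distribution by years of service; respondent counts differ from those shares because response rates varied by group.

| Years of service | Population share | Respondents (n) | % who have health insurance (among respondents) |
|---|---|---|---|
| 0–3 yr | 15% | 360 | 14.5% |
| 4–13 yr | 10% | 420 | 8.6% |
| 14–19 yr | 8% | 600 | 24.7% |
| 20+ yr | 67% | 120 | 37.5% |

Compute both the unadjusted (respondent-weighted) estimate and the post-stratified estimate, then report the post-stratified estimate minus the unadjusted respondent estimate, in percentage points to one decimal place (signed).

+11.4 percentage points

Without adjustment, the pooled respondent share is:
  (360/1500)×14.5 + (420/1500)×8.6 + (600/1500)×24.7 + (120/1500)×37.5 = 18.768%
Post-stratified estimate weights by population shares:
  0.15×14.5 + 0.1×8.6 + 0.08×24.7 + 0.67×37.5 = 30.136%
Difference = 30.136 − 18.768 = 11.368 pp.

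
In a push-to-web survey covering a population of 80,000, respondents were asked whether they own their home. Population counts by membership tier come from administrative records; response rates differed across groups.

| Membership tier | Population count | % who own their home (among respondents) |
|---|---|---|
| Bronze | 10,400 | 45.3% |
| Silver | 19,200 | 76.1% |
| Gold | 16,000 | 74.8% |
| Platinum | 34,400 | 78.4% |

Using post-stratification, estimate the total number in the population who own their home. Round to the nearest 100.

58,300

Each cell contributes its population count × the respondent rate:
  Bronze: 10,400 × 45.3% = 4711.2
  Silver: 19,200 × 76.1% = 14611.2
  Gold: 16,000 × 74.8% = 11,968
  Platinum: 34,400 × 78.4% = 26969.6
Estimated total = 58,260 → 58,300.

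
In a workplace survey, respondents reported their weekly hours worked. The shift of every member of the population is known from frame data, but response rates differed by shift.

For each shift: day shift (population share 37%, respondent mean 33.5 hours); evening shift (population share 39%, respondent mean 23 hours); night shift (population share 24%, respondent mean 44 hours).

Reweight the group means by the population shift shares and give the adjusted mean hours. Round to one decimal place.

Post-stratification weights by population share, not respondent share:
  day shift: 0.37 × 33.5 = 12.395
  evening shift: 0.39 × 23 = 8.97
  night shift: 0.24 × 44 = 10.56
Post-stratified estimate = 31.925 → 31.9.

31.9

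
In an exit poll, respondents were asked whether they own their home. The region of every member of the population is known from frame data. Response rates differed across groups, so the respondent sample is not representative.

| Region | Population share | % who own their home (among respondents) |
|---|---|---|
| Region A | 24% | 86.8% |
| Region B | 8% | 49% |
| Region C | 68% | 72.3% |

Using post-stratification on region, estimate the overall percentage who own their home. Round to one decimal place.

Weight each group's respondent value by its population share:
  Region A: 0.24 × 86.8 = 20.832
  Region B: 0.08 × 49 = 3.92
  Region C: 0.68 × 72.3 = 49.164
Post-stratified estimate = 73.916 → 73.9%.

73.9%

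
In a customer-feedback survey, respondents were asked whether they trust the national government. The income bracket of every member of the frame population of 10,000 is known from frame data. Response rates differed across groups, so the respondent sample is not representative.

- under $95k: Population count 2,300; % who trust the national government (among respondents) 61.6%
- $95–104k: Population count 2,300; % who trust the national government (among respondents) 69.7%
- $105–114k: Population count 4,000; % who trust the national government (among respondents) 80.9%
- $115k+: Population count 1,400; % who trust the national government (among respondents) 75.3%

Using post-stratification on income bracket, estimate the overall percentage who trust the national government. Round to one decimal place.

73.1%

Weight each group's respondent value by its population share:
  under $95k: (2,300/10,000) × 61.6 = 14.168
  $95–104k: (2,300/10,000) × 69.7 = 16.031
  $105–114k: (4,000/10,000) × 80.9 = 32.36
  $115k+: (1,400/10,000) × 75.3 = 10.542
Post-stratified estimate = 73.101 → 73.1%.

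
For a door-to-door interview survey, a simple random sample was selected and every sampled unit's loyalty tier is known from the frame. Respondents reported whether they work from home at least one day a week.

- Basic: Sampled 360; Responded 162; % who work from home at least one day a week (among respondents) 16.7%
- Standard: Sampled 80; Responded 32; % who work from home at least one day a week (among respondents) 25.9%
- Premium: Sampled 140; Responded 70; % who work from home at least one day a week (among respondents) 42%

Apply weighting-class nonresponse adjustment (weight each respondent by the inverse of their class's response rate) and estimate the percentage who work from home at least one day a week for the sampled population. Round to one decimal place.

Class response rates: Basic 162/360 = 45%, Standard 32/80 = 40%, Premium 70/140 = 50%.
Each respondent's weight = sampled/responded in their class; summing within a class gives n_sampled, so:
  Basic: 360 × 16.7 = 6012
  Standard: 80 × 25.9 = 2072
  Premium: 140 × 42 = 5880
Adjusted estimate = 13,964 / 580 = 24.0759 → 24.1%.

24.1%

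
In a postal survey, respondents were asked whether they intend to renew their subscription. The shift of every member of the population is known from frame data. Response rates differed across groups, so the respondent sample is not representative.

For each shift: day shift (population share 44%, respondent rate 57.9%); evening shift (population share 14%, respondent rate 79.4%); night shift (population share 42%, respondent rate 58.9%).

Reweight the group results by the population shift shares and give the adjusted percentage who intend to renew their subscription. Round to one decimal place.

Post-stratification weights by population share, not respondent share:
  day shift: 0.44 × 57.9 = 25.476
  evening shift: 0.14 × 79.4 = 11.116
  night shift: 0.42 × 58.9 = 24.738
Post-stratified estimate = 61.33 → 61.3%.

61.3%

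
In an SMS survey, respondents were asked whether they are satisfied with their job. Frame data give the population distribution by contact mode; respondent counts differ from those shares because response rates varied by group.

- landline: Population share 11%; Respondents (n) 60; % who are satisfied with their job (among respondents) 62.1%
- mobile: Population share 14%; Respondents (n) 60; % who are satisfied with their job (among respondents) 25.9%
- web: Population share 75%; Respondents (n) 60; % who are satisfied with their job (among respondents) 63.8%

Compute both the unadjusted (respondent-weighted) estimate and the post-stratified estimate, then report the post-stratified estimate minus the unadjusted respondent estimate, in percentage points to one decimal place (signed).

+7.7 percentage points

Naive respondent-only estimate (weights = respondent counts):
  (60/180)×62.1 + (60/180)×25.9 + (60/180)×63.8 = 50.6%
Post-stratifying to population shares instead:
  0.11×62.1 + 0.14×25.9 + 0.75×63.8 = 58.307%
Difference = 58.307 − 50.6 = 7.707 pp.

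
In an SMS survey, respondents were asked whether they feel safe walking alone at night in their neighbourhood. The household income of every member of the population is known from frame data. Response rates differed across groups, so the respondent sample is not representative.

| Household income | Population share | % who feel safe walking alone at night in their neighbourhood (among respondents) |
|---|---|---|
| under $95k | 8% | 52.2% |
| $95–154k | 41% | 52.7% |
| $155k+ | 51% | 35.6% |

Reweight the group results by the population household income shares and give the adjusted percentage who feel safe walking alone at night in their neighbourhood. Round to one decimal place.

43.9%

Reweight to the known household income distribution:
  under $95k: 0.08 × 52.2 = 4.176
  $95–154k: 0.41 × 52.7 = 21.607
  $155k+: 0.51 × 35.6 = 18.156
Post-stratified estimate = 43.939 → 43.9%.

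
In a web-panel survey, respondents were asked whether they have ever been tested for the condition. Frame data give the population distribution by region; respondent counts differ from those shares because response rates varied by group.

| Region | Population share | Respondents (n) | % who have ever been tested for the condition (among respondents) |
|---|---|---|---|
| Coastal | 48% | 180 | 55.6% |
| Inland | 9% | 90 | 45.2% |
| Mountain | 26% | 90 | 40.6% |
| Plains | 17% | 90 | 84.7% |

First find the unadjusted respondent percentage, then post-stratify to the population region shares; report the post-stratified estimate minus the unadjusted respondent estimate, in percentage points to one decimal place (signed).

Naive respondent-only estimate (weights = respondent counts):
  (180/450)×55.6 + (90/450)×45.2 + (90/450)×40.6 + (90/450)×84.7 = 56.34%
Post-stratified estimate weights by population shares:
  0.48×55.6 + 0.09×45.2 + 0.26×40.6 + 0.17×84.7 = 55.711%
Difference = 55.711 − 56.34 = -0.629 pp.

-0.6 percentage points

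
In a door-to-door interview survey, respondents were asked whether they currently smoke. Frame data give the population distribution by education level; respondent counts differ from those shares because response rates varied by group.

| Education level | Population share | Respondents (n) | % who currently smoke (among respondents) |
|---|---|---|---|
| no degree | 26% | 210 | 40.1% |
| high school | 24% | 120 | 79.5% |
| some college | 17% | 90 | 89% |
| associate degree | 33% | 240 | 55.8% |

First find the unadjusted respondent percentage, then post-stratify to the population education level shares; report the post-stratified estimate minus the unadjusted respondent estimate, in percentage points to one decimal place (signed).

+3.4 percentage points

Unadjusted (pooled respondent) estimate weights by respondent counts:
  (210/660)×40.1 + (120/660)×79.5 + (90/660)×89 + (240/660)×55.8 = 59.6409%
Post-stratifying to population shares instead:
  0.26×40.1 + 0.24×79.5 + 0.17×89 + 0.33×55.8 = 63.05%
Difference = 63.05 − 59.6409 = 3.4091 pp.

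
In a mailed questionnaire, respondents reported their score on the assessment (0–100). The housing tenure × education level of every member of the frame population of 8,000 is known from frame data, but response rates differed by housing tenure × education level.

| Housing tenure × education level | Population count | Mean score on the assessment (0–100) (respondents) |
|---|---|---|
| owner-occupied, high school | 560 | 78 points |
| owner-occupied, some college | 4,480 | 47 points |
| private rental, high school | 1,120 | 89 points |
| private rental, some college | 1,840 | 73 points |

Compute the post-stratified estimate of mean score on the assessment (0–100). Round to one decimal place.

61.0

Weight each group's respondent value by its population share:
  owner-occupied, high school: (560/8,000) × 78 = 5.46
  owner-occupied, some college: (4,480/8,000) × 47 = 26.32
  private rental, high school: (1,120/8,000) × 89 = 12.46
  private rental, some college: (1,840/8,000) × 73 = 16.79
Post-stratified estimate = 61.03 → 61.0.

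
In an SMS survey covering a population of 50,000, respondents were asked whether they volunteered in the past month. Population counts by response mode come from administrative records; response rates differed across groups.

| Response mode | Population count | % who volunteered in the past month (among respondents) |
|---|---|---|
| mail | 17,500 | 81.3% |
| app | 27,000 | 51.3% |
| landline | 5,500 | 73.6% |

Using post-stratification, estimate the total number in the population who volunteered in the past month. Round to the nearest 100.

32,100

Each cell contributes its population count × the respondent rate:
  mail: 17,500 × 81.3% = 14227.5
  app: 27,000 × 51.3% = 13,851
  landline: 5,500 × 73.6% = 4048
Estimated total = 32126.5 → 32,100.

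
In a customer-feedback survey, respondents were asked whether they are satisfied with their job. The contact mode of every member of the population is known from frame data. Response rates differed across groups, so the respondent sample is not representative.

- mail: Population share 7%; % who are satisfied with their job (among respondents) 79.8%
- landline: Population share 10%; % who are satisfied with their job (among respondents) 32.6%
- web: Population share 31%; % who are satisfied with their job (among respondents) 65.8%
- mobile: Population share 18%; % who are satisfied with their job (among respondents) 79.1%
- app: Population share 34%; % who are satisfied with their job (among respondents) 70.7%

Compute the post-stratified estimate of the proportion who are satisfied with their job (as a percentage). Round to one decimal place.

67.5%

Post-stratification weights by population share, not respondent share:
  mail: 0.07 × 79.8 = 5.586
  landline: 0.1 × 32.6 = 3.26
  web: 0.31 × 65.8 = 20.398
  mobile: 0.18 × 79.1 = 14.238
  app: 0.34 × 70.7 = 24.038
Post-stratified estimate = 67.52 → 67.5%.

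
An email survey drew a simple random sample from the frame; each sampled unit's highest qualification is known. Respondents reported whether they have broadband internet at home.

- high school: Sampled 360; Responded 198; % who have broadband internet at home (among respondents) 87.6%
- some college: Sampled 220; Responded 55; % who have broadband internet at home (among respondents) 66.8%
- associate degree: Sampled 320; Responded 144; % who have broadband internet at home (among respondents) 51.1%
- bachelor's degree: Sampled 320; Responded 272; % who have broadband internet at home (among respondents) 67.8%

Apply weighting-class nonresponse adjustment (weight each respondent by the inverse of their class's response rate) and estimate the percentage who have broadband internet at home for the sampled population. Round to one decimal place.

69.1%

Class response rates: high school 198/360 = 55%, some college 55/220 = 25%, associate degree 144/320 = 45%, bachelor's degree 272/320 = 85%.
Each respondent's weight = sampled/responded in their class; summing within a class gives n_sampled, so:
  high school: 360 × 87.6 = 31536
  some college: 220 × 66.8 = 14,696
  associate degree: 320 × 51.1 = 16,352
  bachelor's degree: 320 × 67.8 = 21,696
Adjusted estimate = 84,280 / 1,220 = 69.082 → 69.1%.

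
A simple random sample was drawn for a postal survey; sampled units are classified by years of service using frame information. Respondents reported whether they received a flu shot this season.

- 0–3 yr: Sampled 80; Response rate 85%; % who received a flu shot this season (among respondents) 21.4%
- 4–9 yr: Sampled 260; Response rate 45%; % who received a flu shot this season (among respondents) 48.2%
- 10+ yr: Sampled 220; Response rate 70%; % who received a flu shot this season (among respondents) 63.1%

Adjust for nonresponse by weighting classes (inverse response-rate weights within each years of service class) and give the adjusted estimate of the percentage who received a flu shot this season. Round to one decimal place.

50.2%

With weight = n_sampled/n_responded per class, the weighted class total is n_sampled:
  0–3 yr: 80 × 21.4 = 1712
  4–9 yr: 260 × 48.2 = 12,532
  10+ yr: 220 × 63.1 = 13,882
Adjusted estimate = 28,126 / 560 = 50.225 → 50.2%.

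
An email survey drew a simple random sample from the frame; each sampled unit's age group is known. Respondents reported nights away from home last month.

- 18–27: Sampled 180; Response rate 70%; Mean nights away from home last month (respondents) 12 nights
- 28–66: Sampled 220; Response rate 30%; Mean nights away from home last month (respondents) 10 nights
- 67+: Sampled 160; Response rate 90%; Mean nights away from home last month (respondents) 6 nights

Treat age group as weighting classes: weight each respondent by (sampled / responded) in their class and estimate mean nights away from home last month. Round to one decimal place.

9.5

Each respondent's weight = sampled/responded in their class; summing within a class gives n_sampled, so:
  18–27: 180 × 12 = 2160
  28–66: 220 × 10 = 2200
  67+: 160 × 6 = 960
Adjusted estimate = 5320 / 560 = 9.5 → 9.5.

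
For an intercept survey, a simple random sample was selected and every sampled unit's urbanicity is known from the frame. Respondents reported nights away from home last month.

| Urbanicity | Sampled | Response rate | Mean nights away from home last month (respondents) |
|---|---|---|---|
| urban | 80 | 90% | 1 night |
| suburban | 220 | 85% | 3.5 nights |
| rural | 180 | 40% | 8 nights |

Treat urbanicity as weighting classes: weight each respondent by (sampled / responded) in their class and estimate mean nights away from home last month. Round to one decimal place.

With weight = n_sampled/n_responded per class, the weighted class total is n_sampled:
  urban: 80 × 1 = 80
  suburban: 220 × 3.5 = 770
  rural: 180 × 8 = 1440
Adjusted estimate = 2290 / 480 = 4.77083 → 4.8.

4.8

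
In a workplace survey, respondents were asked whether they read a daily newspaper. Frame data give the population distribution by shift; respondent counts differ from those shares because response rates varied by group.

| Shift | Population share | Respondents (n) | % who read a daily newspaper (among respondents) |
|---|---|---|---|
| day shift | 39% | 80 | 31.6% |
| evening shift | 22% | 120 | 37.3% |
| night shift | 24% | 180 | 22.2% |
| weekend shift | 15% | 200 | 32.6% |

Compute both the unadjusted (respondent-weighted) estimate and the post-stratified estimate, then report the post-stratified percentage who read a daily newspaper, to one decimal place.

30.7%

Naive respondent-only estimate (weights = respondent counts):
  (80/580)×31.6 + (120/580)×37.3 + (180/580)×22.2 + (200/580)×32.6 = 30.2069%
Post-stratified estimate weights by population shares:
  0.39×31.6 + 0.22×37.3 + 0.24×22.2 + 0.15×32.6 = 30.748%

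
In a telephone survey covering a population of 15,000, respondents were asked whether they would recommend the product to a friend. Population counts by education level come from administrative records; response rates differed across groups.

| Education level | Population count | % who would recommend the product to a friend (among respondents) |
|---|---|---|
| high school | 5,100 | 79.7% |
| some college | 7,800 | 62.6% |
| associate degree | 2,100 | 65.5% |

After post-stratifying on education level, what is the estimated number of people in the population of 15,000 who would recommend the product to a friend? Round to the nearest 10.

10,320

Apply each group's respondent rate to its population count:
  high school: 5,100 × 79.7% = 4064.7
  some college: 7,800 × 62.6% = 4882.8
  associate degree: 2,100 × 65.5% = 1375.5
Estimated total = 10,323 → 10,320.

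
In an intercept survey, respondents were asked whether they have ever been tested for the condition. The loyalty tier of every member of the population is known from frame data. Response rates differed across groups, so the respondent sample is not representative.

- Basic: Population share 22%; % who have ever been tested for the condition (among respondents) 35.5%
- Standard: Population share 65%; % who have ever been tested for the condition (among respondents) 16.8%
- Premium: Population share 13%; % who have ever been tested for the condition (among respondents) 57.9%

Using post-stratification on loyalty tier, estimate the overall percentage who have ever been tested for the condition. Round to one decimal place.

26.3%

Post-stratification weights by population share, not respondent share:
  Basic: 0.22 × 35.5 = 7.81
  Standard: 0.65 × 16.8 = 10.92
  Premium: 0.13 × 57.9 = 7.527
Post-stratified estimate = 26.257 → 26.3%.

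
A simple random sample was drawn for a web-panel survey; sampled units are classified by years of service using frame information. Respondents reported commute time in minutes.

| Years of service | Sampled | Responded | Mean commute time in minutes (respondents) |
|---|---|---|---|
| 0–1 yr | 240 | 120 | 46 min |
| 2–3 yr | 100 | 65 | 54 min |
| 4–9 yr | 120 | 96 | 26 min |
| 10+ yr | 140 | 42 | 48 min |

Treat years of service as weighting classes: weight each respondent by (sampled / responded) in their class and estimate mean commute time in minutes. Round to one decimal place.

43.8

Class response rates: 0–1 yr 120/240 = 50%, 2–3 yr 65/100 = 65%, 4–9 yr 96/120 = 80%, 10+ yr 42/140 = 30%.
With weight = n_sampled/n_responded per class, the weighted class total is n_sampled:
  0–1 yr: 240 × 46 = 11,040
  2–3 yr: 100 × 54 = 5400
  4–9 yr: 120 × 26 = 3120
  10+ yr: 140 × 48 = 6720
Adjusted estimate = 26,280 / 600 = 43.8 → 43.8.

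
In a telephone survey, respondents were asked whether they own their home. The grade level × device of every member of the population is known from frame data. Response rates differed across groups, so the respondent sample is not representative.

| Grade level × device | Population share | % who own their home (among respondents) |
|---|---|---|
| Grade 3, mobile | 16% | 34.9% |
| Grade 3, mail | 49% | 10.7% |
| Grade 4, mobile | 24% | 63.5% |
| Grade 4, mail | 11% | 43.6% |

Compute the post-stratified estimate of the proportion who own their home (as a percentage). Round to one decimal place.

30.9%

Post-stratification weights by population share, not respondent share:
  Grade 3, mobile: 0.16 × 34.9 = 5.584
  Grade 3, mail: 0.49 × 10.7 = 5.243
  Grade 4, mobile: 0.24 × 63.5 = 15.24
  Grade 4, mail: 0.11 × 43.6 = 4.796
Post-stratified estimate = 30.863 → 30.9%.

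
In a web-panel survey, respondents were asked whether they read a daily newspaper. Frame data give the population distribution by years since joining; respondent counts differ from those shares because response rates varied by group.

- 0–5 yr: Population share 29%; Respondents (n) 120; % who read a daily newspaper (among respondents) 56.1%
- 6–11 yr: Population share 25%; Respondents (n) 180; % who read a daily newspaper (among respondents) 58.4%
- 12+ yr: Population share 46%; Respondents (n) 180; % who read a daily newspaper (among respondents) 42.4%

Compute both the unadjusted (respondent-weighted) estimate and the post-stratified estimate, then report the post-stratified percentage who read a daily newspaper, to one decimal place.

50.4%

Naive respondent-only estimate (weights = respondent counts):
  (120/480)×56.1 + (180/480)×58.4 + (180/480)×42.4 = 51.825%
Reweighting by population years since joining shares:
  0.29×56.1 + 0.25×58.4 + 0.46×42.4 = 50.373%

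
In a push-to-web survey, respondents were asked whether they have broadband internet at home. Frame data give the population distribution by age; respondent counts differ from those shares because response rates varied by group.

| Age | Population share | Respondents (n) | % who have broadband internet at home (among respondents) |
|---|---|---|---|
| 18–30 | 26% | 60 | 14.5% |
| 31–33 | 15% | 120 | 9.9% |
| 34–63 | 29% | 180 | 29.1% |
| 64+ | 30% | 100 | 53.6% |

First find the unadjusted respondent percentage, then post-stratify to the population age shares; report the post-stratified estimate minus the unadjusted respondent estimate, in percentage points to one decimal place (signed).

+2.3 percentage points

Naive respondent-only estimate (weights = respondent counts):
  (60/460)×14.5 + (120/460)×9.9 + (180/460)×29.1 + (100/460)×53.6 = 27.513%
Post-stratified estimate weights by population shares:
  0.26×14.5 + 0.15×9.9 + 0.29×29.1 + 0.3×53.6 = 29.774%
Difference = 29.774 − 27.513 = 2.261 pp.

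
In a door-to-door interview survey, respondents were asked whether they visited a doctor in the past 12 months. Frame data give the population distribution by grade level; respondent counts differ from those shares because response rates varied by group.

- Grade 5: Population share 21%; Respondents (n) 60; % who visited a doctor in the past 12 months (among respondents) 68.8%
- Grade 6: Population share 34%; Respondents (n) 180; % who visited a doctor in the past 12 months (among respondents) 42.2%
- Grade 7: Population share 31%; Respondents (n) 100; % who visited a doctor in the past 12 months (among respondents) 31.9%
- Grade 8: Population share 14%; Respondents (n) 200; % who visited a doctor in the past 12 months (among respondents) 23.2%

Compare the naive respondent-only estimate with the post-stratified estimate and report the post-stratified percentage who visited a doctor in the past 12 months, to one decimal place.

41.9%

Naive respondent-only estimate (weights = respondent counts):
  (60/540)×68.8 + (180/540)×42.2 + (100/540)×31.9 + (200/540)×23.2 = 36.2111%
Post-stratified estimate weights by population shares:
  0.21×68.8 + 0.34×42.2 + 0.31×31.9 + 0.14×23.2 = 41.933%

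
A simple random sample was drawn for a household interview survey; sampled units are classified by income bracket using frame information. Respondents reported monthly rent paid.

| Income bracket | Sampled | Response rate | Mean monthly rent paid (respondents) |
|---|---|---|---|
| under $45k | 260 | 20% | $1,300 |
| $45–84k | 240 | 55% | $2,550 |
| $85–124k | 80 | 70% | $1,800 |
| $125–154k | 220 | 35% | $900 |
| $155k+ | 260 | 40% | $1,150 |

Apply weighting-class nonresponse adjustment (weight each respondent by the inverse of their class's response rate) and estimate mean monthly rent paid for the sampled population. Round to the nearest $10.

$1,500

Each respondent's weight = sampled/responded in their class; summing within a class gives n_sampled, so:
  under $45k: 260 × 1300 = 338,000
  $45–84k: 240 × 2550 = 612,000
  $85–124k: 80 × 1800 = 144,000
  $125–154k: 220 × 900 = 198,000
  $155k+: 260 × 1150 = 299,000
Adjusted estimate = 1,591,000 / 1,060 = 1500.94 → $1,500.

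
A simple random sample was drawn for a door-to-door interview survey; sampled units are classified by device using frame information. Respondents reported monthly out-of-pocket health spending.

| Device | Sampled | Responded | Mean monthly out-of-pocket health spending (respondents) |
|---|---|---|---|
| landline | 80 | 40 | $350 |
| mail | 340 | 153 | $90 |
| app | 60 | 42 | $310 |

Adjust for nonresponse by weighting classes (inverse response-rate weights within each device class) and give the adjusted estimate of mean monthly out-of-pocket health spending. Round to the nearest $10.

$160

Response rates by class: landline 40/80 = 50%, mail 153/340 = 45%, app 42/60 = 70%.
Weighting each respondent by the inverse class response rate inflates each class back to its sampled size, so the class weight is n_sampled:
  landline: 80 × 350 = 28,000
  mail: 340 × 90 = 30,600
  app: 60 × 310 = 18,600
Adjusted estimate = 77,200 / 480 = 160.833 → $160.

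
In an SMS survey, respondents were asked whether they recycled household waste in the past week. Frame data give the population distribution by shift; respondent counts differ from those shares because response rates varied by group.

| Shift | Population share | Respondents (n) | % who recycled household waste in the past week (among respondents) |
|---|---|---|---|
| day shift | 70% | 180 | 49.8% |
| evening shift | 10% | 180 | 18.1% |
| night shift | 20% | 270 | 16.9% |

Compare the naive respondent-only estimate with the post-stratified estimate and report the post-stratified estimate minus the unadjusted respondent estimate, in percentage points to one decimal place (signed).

Without adjustment, the pooled respondent share is:
  (180/630)×49.8 + (180/630)×18.1 + (270/630)×16.9 = 26.6429%
Post-stratifying to population shares instead:
  0.7×49.8 + 0.1×18.1 + 0.2×16.9 = 40.05%
Difference = 40.05 − 26.6429 = 13.4071 pp.

+13.4 percentage points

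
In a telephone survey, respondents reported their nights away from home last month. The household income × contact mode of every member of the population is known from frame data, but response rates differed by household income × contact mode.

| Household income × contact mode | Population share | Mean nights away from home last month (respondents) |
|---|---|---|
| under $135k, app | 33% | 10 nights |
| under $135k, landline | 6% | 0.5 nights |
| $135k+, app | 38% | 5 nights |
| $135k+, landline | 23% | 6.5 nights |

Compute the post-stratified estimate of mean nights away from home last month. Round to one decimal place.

Each cell contributes population-share × respondent value:
  under $135k, app: 0.33 × 10 = 3.3
  under $135k, landline: 0.06 × 0.5 = 0.03
  $135k+, app: 0.38 × 5 = 1.9
  $135k+, landline: 0.23 × 6.5 = 1.495
Post-stratified estimate = 6.725 → 6.7.

6.7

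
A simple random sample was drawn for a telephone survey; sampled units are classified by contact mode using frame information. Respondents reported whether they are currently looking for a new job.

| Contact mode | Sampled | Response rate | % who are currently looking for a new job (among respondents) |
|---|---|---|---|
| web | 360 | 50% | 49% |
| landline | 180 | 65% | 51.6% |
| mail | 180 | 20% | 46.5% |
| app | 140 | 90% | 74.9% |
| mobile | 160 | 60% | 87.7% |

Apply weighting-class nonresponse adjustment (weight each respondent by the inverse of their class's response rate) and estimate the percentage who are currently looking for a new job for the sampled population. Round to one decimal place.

58.6%

Inverse-response-rate weighting restores each class to its sampled count, so class totals weight by n_sampled:
  web: 360 × 49 = 17,640
  landline: 180 × 51.6 = 9288
  mail: 180 × 46.5 = 8370
  app: 140 × 74.9 = 10,486
  mobile: 160 × 87.7 = 14,032
Adjusted estimate = 59,816 / 1,020 = 58.6431 → 58.6%.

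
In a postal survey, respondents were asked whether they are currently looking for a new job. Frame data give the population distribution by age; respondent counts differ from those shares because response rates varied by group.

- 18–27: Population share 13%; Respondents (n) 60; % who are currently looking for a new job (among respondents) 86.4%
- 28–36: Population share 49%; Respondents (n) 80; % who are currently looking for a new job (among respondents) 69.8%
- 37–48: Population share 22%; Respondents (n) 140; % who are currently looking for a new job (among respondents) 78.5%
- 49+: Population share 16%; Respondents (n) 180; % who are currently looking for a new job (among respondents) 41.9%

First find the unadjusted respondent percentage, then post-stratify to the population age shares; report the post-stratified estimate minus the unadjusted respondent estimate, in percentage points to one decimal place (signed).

+5.7 percentage points

Without adjustment, the pooled respondent share is:
  (60/460)×86.4 + (80/460)×69.8 + (140/460)×78.5 + (180/460)×41.9 = 63.6957%
Reweighting by population age shares:
  0.13×86.4 + 0.49×69.8 + 0.22×78.5 + 0.16×41.9 = 69.408%
Difference = 69.408 − 63.6957 = 5.7123 pp.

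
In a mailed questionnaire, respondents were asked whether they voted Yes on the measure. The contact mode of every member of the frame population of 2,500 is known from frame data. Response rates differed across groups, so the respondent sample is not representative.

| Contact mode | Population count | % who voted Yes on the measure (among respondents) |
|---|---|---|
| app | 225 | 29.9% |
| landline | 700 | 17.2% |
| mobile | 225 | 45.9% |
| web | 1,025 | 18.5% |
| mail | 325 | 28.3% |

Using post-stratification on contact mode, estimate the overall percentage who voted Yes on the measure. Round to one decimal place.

22.9%

Post-stratification weights by population share, not respondent share:
  app: (225/2,500) × 29.9 = 2.691
  landline: (700/2,500) × 17.2 = 4.816
  mobile: (225/2,500) × 45.9 = 4.131
  web: (1,025/2,500) × 18.5 = 7.585
  mail: (325/2,500) × 28.3 = 3.679
Post-stratified estimate = 22.902 → 22.9%.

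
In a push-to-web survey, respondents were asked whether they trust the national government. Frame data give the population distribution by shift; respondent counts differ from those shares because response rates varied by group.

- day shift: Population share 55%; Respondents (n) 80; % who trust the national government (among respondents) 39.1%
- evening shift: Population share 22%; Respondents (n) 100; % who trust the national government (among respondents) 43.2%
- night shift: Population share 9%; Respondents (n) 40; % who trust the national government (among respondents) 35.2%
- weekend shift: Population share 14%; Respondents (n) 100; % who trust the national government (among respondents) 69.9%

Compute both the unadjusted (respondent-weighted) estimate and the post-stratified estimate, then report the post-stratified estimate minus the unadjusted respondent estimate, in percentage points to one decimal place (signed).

-5.6 percentage points

Without adjustment, the pooled respondent share is:
  (80/320)×39.1 + (100/320)×43.2 + (40/320)×35.2 + (100/320)×69.9 = 49.5187%
Reweighting by population shift shares:
  0.55×39.1 + 0.22×43.2 + 0.09×35.2 + 0.14×69.9 = 43.963%
Difference = 43.963 − 49.5187 = -5.5557 pp.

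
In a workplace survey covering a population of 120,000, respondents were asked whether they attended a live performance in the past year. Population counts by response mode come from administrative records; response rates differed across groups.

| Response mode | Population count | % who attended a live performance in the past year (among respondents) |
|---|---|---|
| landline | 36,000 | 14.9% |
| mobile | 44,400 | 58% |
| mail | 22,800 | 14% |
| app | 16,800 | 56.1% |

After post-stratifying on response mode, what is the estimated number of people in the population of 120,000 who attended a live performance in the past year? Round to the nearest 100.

Apply each group's respondent rate to its population count:
  landline: 36,000 × 14.9% = 5364
  mobile: 44,400 × 58% = 25,752
  mail: 22,800 × 14% = 3192
  app: 16,800 × 56.1% = 9424.8
Estimated total = 43732.8 → 43,700.

43,700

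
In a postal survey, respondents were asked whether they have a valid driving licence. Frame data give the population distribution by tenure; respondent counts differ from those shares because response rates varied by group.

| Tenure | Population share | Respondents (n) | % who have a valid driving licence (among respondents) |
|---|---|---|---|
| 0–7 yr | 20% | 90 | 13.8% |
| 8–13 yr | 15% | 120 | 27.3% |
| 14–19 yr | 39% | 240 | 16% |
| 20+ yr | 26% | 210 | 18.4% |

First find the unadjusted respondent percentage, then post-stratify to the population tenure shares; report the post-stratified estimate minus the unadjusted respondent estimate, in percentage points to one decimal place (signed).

-0.6 percentage points

Naive respondent-only estimate (weights = respondent counts):
  (90/660)×13.8 + (120/660)×27.3 + (240/660)×16 + (210/660)×18.4 = 18.5182%
Post-stratified estimate weights by population shares:
  0.2×13.8 + 0.15×27.3 + 0.39×16 + 0.26×18.4 = 17.879%
Difference = 17.879 − 18.5182 = -0.6392 pp.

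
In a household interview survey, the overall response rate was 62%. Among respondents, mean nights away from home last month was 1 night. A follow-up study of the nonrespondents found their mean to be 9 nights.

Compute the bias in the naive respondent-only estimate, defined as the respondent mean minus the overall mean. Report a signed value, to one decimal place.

-3.0

Nonresponse fraction = 1 − 0.62 = 0.38.
Bias = (nonresponse fraction) × (respondent mean − nonrespondent mean)
     = 0.38 × (1 − 9) = 0.38 × -8 = -3.04.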